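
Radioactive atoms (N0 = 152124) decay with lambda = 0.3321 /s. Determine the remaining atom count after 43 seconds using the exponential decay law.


N = N0 * exp(-lambda * t)
N = 152124 * exp(-0.3321 * 43)
N = 0.095575

0.095575


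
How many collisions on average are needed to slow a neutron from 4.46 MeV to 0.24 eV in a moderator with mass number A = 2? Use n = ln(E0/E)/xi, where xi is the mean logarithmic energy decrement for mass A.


xi = 1 + (A-1)^2/(2A)*ln((A-1)/(A+1)) = 0.7253469 (for A = 2)
n = ln(E0/E) / xi
n = ln(4.46e6 / 0.24) / 0.7253469
n = ln(1.858333e+07) / 0.7253469 = 23.076

23.076


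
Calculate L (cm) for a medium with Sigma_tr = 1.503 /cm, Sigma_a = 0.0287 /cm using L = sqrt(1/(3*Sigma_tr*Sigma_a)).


D = 1 / (3 * Sigma_tr) = 1 / (3 * 1.503) = 0.2217787 cm
L = sqrt(D / Sigma_a)
L = sqrt(0.2217787 / 0.0287)
L = 2.7798 cm

2.7798


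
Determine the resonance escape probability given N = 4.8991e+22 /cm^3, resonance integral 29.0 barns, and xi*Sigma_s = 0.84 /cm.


p = exp(-N * I * 1e-24 / (xi*Sigma_s))
p = exp(-4.8991e+22 * 29.0 * 1e-24 / 0.84)
p = 0.18427

0.18427


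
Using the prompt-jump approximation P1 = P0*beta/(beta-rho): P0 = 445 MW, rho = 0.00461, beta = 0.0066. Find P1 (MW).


P1/P0 = beta / (beta - rho)
P1/P0 = 0.0066 / (0.0066 - 0.00461) = 3.316583
P1 = 445 * 3.316583 = 1475.9 MW

1475.9


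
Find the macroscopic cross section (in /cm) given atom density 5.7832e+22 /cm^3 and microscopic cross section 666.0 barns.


Sigma = N * sigma_barns * 1e-24
Sigma = 5.7832e+22 * 666.0 * 1e-24
Sigma = 38.516 /cm

38.516


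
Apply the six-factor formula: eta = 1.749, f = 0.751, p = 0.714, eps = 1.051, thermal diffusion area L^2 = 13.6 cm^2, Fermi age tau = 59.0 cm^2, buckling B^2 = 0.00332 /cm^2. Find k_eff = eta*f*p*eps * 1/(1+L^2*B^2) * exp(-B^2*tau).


k_inf = eta*f*p*eps = 1.749*0.751*0.714*1.051 = 0.9856680
P_TNL = 1/(1 + L^2*B^2) = 1/(1 + 13.6*0.00332) = 0.9567986
P_FNL = exp(-B^2*tau) = exp(-0.00332*59.0) = 0.8221109
k_eff = k_inf * P_TNL * P_FNL = 0.9856680 * 0.9567986 * 0.8221109
k_eff = 0.77532

0.77532


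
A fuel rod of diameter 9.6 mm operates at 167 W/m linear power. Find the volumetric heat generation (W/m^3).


r = D / 2 / 1000 = 9.6 / 2 / 1000 = 0.0048 m
q''' = q' / (pi * r^2)
q''' = 167 / (pi * 0.0048^2)
q''' = 2.3072e+06 W/m^3

2.3072e+06


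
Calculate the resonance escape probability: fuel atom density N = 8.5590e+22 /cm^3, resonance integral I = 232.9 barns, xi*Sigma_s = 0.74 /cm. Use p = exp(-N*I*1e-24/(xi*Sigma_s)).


p = exp(-N * I * 1e-24 / (xi*Sigma_s))
p = exp(-8.5590e+22 * 232.9 * 1e-24 / 0.74)
p = 2.0003e-12

2.0003e-12


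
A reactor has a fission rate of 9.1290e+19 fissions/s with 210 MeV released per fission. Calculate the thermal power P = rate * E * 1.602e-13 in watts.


P = fission_rate * E_MeV * 1.602e-13
P = 9.1290e+19 * 210 * 1.602e-13
P = 3.0712e+09 W

3.0712e+09


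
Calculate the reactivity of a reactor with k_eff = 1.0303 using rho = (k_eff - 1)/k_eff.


rho = (k_eff - 1) / k_eff
rho = (1.0303 - 1) / 1.0303
rho = 0.029409

0.029409


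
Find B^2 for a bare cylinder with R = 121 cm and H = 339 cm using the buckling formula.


B^2 = (2.405/R)^2 + (pi/H)^2
B^2 = (2.405/121)^2 + (pi/339)^2
B^2 = 4.8094e-04 /cm^2

4.8094e-04


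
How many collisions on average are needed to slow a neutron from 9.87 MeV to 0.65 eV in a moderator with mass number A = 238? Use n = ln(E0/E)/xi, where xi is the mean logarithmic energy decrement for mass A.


xi = 1 + (A-1)^2/(2A)*ln((A-1)/(A+1)) = 0.008379872 (for A = 238)
n = ln(E0/E) / xi
n = ln(9.87e6 / 0.65) / 0.008379872
n = ln(1.518462e+07) / 0.008379872 = 1973.3

1973.3


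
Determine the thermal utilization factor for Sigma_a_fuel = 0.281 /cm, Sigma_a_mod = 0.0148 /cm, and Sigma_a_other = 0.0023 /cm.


f = Sigma_a_fuel / (Sigma_a_fuel + Sigma_a_mod + Sigma_a_other)
f = 0.281 / (0.281 + 0.0148 + 0.0023)
f = 0.94264

0.94264


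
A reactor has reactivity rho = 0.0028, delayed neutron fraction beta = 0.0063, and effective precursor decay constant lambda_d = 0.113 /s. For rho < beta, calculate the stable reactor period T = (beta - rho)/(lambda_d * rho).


T = (beta - rho) / (lambda_d * rho)
T = (0.0063 - 0.0028) / (0.113 * 0.0028)
T = 11.062 s

11.062


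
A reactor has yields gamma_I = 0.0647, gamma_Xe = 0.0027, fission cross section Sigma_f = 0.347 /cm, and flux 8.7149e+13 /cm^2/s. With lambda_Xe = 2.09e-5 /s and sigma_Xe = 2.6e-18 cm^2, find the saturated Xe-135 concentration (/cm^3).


Xe_eq = (gamma_I + gamma_Xe) * Sigma_f * phi / (lambda_Xe + sigma_Xe * phi)
Numerator = (0.0647 + 0.0027) * 0.347 * 8.7149e+13 = 2.038223e+12
Denominator = 2.09e-5 + 2.6e-18 * 8.7149e+13 = 2.474874e-04
Xe_eq = 2.038223e+12 / 2.474874e-04 = 8.2357e+15 /cm^3

8.2357e+15


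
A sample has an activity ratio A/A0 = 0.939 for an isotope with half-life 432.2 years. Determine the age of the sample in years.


lambda = ln(2) / t_half = ln(2) / 432.2 = 0.001603765 /yr
t = -ln(A/A0) / lambda
t = -ln(0.939) / 0.001603765
t = 39.245 yr

39.245


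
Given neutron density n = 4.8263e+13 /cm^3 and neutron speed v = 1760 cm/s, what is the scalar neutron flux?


phi = n * v
phi = 4.8263e+13 * 1760
phi = 8.4943e+16 /cm^2/s

8.4943e+16


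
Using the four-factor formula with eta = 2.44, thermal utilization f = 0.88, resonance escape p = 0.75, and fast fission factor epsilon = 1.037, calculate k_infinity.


k_inf = eta * f * p * epsilon
k_inf = 2.44 * 0.88 * 0.75 * 1.037
k_inf = 1.6700

1.6700


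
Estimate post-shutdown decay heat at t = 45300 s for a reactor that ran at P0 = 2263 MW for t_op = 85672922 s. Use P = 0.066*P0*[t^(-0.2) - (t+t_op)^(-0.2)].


P/P0 = 0.066 * [t^(-0.2) - (t + t_op)^(-0.2)]
P/P0 = 0.066 * [45300^(-0.2) - (45300 + 85672922)^(-0.2)]
P/P0 = 0.066 * [0.1171603 - 0.02590511] = 0.006022843
P = 2263 * 0.006022843 = 13.630 MW

13.630


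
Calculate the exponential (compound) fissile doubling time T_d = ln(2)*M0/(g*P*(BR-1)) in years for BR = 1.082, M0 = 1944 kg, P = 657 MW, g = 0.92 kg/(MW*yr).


Breeding gain G = BR - 1 = 1.082 - 1 = 0.082
Fissile production rate = g * P * G = 0.92 * 657 * 0.082 = 49.56408 kg/yr
T_d = ln(2) * M0 / (g * P * G)
T_d = ln(2) * 1944 / 49.56408 = 27.187 yr

27.187


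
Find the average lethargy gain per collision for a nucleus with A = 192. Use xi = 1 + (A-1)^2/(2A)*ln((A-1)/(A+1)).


xi = 1 + (A-1)^2/(2A) * ln((A-1)/(A+1))
xi = 1 + (192-1)^2/(2*192) * ln((192-1)/(192 +1))
xi = 0.010381

0.010381


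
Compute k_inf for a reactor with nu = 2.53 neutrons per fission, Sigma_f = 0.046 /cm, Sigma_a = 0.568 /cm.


k_inf = nu * Sigma_f / Sigma_a
k_inf = 2.53 * 0.046 / 0.568
k_inf = 0.20489

0.20489


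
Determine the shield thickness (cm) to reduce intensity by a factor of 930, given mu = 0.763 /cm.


x = ln(factor) / mu
x = ln(930) / 0.763
x = 8.9583 cm

8.9583


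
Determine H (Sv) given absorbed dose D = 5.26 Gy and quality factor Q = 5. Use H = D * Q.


H = D * Q
H = 5.26 * 5
H = 26.300 Sv

26.300


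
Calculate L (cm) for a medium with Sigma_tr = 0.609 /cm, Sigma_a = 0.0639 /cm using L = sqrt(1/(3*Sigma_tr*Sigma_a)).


D = 1 / (3 * Sigma_tr) = 1 / (3 * 0.609) = 0.5473454 cm
L = sqrt(D / Sigma_a)
L = sqrt(0.5473454 / 0.0639)
L = 2.9267 cm

2.9267


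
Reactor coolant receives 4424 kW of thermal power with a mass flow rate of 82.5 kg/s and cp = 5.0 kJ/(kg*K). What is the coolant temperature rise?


dT = Q / (m_dot * cp)
dT = 4424 / (82.5 * 5.0)
dT = 10.725 C

10.725


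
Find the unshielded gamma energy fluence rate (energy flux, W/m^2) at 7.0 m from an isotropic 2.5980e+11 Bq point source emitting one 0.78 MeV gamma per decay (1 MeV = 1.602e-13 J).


psi = A * E * 1.602e-13 / (4*pi*r^2)
psi = 2.5980e+11 * 0.78 * 1.602e-13 / (4*pi*7.0^2)
psi = 5.2722e-05 W/m^2

5.2722e-05


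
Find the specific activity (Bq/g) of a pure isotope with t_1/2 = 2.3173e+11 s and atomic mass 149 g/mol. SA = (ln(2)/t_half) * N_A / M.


lambda = ln(2) / t_half = ln(2) / 2.3173e+11 = 2.991184e-12 /s
SA = lambda * N_A / M
SA = 2.991184e-12 * 6.022e23 / 149
SA = 1.2089e+10 Bq/g

1.2089e+10


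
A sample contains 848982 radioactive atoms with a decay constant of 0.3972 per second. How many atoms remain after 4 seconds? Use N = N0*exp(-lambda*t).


N = N0 * exp(-lambda * t)
N = 848982 * exp(-0.3972 * 4)
N = 173337

173337


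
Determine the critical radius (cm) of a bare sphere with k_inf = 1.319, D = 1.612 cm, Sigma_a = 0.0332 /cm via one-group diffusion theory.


L^2 = D / Sigma_a = 1.612 / 0.0332 = 48.55422 cm^2
B_m^2 = (k_inf - 1) / L^2 = (1.319 - 1) / 48.55422 = 0.006569975 /cm^2
For a bare sphere: B_g = pi/R, so R_c = pi / sqrt(B_m^2)
R_c = pi / sqrt(0.006569975) = 38.759 cm

38.759


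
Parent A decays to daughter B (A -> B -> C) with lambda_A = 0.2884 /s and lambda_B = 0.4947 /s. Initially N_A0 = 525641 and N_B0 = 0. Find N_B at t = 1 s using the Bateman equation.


N_B(t) = lambda_A * N_A0 / (lambda_B - lambda_A) * [exp(-lambda_A*t) - exp(-lambda_B*t)]
exp(-0.2884*1) = 0.7494617; exp(-0.4947*1) = 0.6097538
N_B = 0.2884 * 525641 / (0.4947 - 0.2884) * (0.7494617 - 0.6097538)
N_B = 102661

102661


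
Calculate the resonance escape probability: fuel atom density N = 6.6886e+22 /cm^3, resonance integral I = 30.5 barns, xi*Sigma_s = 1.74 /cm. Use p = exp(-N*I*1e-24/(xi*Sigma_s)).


p = exp(-N * I * 1e-24 / (xi*Sigma_s))
p = exp(-6.6886e+22 * 30.5 * 1e-24 / 1.74)
p = 0.30961

0.30961


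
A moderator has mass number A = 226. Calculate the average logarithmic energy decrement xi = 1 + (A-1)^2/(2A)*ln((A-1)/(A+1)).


xi = 1 + (A-1)^2/(2A) * ln((A-1)/(A+1))
xi = 1 + (226-1)^2/(2*226) * ln((226-1)/(226 +1))
xi = 0.0088235

0.0088235


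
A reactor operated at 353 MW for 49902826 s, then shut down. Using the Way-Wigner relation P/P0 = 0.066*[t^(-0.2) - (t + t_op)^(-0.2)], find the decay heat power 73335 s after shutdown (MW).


P/P0 = 0.066 * [t^(-0.2) - (t + t_op)^(-0.2)]
P/P0 = 0.066 * [73335^(-0.2) - (73335 + 49902826)^(-0.2)]
P/P0 = 0.066 * [0.1063990 - 0.02885675] = 0.005117788
P = 353 * 0.005117788 = 1.8066 MW

1.8066


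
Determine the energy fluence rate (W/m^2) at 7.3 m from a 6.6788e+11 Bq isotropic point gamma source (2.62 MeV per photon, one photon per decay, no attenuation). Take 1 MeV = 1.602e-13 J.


psi = A * E * 1.602e-13 / (4*pi*r^2)
psi = 6.6788e+11 * 2.62 * 1.602e-13 / (4*pi*7.3^2)
psi = 4.1861e-04 W/m^2

4.1861e-04


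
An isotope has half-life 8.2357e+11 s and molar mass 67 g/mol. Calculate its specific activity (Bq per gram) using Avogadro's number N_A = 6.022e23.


lambda = ln(2) / t_half = ln(2) / 8.2357e+11 = 8.416372e-13 /s
SA = lambda * N_A / M
SA = 8.416372e-13 * 6.022e23 / 67
SA = 7.5647e+09 Bq/g

7.5647e+09


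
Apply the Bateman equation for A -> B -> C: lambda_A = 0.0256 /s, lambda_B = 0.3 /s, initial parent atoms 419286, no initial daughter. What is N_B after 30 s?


N_B(t) = lambda_A * N_A0 / (lambda_B - lambda_A) * [exp(-lambda_A*t) - exp(-lambda_B*t)]
exp(-0.0256*30) = 0.4639400; exp(-0.3*30) = 1.234098e-04
N_B = 0.0256 * 419286 / (0.3 - 0.0256) * (0.4639400 - 1.234098e-04)
N_B = 18143

18143


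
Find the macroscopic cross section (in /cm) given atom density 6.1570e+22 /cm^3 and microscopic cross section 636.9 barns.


Sigma = N * sigma_barns * 1e-24
Sigma = 6.1570e+22 * 636.9 * 1e-24
Sigma = 39.214 /cm

39.214


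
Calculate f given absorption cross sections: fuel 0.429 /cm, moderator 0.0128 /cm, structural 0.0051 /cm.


f = Sigma_a_fuel / (Sigma_a_fuel + Sigma_a_mod + Sigma_a_other)
f = 0.429 / (0.429 + 0.0128 + 0.0051)
f = 0.95995

0.95995


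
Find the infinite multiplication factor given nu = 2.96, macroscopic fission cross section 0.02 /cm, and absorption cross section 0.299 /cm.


k_inf = nu * Sigma_f / Sigma_a
k_inf = 2.96 * 0.02 / 0.299
k_inf = 0.19799

0.19799


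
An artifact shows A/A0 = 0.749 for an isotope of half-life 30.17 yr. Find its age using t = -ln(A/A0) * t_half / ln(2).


lambda = ln(2) / t_half = ln(2) / 30.17 = 0.02297472 /yr
t = -ln(A/A0) / lambda
t = -ln(0.749) / 0.02297472
t = 12.580 yr

12.580


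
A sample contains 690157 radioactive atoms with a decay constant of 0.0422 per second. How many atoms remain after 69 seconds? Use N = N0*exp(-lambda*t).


N = N0 * exp(-lambda * t)
N = 690157 * exp(-0.0422 * 69)
N = 37529

37529


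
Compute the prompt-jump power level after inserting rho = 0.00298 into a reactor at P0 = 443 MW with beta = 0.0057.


P1/P0 = beta / (beta - rho)
P1/P0 = 0.0057 / (0.0057 - 0.00298) = 2.095588
P1 = 443 * 2.095588 = 928.35 MW

928.35


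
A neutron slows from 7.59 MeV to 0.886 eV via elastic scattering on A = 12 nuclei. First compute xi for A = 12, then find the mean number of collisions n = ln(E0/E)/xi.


xi = 1 + (A-1)^2/(2A)*ln((A-1)/(A+1)) = 0.1577690 (for A = 12)
n = ln(E0/E) / xi
n = ln(7.59e6 / 0.886) / 0.1577690
n = ln(8.566591e+06) / 0.1577690 = 101.18

101.18


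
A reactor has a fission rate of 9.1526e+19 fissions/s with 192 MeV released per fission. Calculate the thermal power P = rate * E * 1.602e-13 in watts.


P = fission_rate * E_MeV * 1.602e-13
P = 9.1526e+19 * 192 * 1.602e-13
P = 2.8152e+09 W

2.8152e+09


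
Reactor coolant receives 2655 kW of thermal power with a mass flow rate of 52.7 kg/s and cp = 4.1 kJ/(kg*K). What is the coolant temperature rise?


dT = Q / (m_dot * cp)
dT = 2655 / (52.7 * 4.1)
dT = 12.288 C

12.288


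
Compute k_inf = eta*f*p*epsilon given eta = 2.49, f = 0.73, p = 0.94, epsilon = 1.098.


k_inf = eta * f * p * epsilon
k_inf = 2.49 * 0.73 * 0.94 * 1.098
k_inf = 1.8761

1.8761


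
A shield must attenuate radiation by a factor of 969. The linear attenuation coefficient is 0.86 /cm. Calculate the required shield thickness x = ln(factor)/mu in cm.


x = ln(factor) / mu
x = ln(969) / 0.86
x = 7.9957 cm

7.9957


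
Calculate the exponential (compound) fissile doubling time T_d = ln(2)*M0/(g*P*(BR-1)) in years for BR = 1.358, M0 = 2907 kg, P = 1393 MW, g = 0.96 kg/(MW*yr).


Breeding gain G = BR - 1 = 1.358 - 1 = 0.358
Fissile production rate = g * P * G = 0.96 * 1393 * 0.358 = 478.74624 kg/yr
T_d = ln(2) * M0 / (g * P * G)
T_d = ln(2) * 2907 / 478.74624 = 4.2089 yr

4.2089


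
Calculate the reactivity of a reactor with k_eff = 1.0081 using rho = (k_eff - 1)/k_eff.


rho = (k_eff - 1) / k_eff
rho = (1.0081 - 1) / 1.0081
rho = 0.0080349

0.0080349


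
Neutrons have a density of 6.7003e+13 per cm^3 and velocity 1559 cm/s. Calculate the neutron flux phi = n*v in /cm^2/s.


phi = n * v
phi = 6.7003e+13 * 1559
phi = 1.0446e+17 /cm^2/s

1.0446e+17


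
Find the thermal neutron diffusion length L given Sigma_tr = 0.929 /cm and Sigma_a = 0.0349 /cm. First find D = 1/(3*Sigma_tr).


D = 1 / (3 * Sigma_tr) = 1 / (3 * 0.929) = 0.3588088 cm
L = sqrt(D / Sigma_a)
L = sqrt(0.3588088 / 0.0349)
L = 3.2064 cm

3.2064


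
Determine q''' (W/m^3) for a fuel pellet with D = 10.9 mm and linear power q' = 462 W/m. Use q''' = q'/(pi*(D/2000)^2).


r = D / 2 / 1000 = 10.9 / 2 / 1000 = 0.00545 m
q''' = q' / (pi * r^2)
q''' = 462 / (pi * 0.00545^2)
q''' = 4.9511e+06 W/m^3

4.9511e+06


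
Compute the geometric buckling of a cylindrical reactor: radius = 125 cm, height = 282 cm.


B^2 = (2.405/R)^2 + (pi/H)^2
B^2 = (2.405/125)^2 + (pi/282)^2
B^2 = 4.9429e-04 /cm^2

4.9429e-04


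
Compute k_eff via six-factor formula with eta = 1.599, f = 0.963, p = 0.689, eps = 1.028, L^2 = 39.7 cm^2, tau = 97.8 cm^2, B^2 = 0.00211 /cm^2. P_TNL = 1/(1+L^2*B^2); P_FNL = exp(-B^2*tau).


k_inf = eta*f*p*eps = 1.599*0.963*0.689*1.028 = 1.090654
P_TNL = 1/(1 + L^2*B^2) = 1/(1 + 39.7*0.00211) = 0.9227076
P_FNL = exp(-B^2*tau) = exp(-0.00211*97.8) = 0.8135418
k_eff = k_inf * P_TNL * P_FNL = 1.090654 * 0.9227076 * 0.8135418
k_eff = 0.81871

0.81871


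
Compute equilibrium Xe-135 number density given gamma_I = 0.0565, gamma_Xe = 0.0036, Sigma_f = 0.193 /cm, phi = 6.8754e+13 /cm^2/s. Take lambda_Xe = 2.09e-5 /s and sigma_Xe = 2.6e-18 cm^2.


Xe_eq = (gamma_I + gamma_Xe) * Sigma_f * phi / (lambda_Xe + sigma_Xe * phi)
Numerator = (0.0565 + 0.0036) * 0.193 * 6.8754e+13 = 7.974983e+11
Denominator = 2.09e-5 + 2.6e-18 * 6.8754e+13 = 1.996604e-04
Xe_eq = 7.974983e+11 / 1.996604e-04 = 3.9943e+15 /cm^3

3.9943e+15


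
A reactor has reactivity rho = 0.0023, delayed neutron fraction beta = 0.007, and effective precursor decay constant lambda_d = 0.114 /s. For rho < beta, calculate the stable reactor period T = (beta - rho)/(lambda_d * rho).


T = (beta - rho) / (lambda_d * rho)
T = (0.007 - 0.0023) / (0.114 * 0.0023)
T = 17.925 s

17.925


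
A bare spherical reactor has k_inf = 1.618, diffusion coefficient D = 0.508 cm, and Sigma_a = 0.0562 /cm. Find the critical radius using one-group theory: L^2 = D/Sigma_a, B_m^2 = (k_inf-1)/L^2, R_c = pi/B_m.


L^2 = D / Sigma_a = 0.508 / 0.0562 = 9.039146 cm^2
B_m^2 = (k_inf - 1) / L^2 = (1.618 - 1) / 9.039146 = 0.06836929 /cm^2
For a bare sphere: B_g = pi/R, so R_c = pi / sqrt(B_m^2)
R_c = pi / sqrt(0.06836929) = 12.015 cm

12.015


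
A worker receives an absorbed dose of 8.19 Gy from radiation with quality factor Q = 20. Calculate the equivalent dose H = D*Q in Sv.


H = D * Q
H = 8.19 * 20
H = 163.80 Sv

163.80


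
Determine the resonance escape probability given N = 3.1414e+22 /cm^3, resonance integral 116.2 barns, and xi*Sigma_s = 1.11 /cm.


p = exp(-N * I * 1e-24 / (xi*Sigma_s))
p = exp(-3.1414e+22 * 116.2 * 1e-24 / 1.11)
p = 0.037307

0.037307


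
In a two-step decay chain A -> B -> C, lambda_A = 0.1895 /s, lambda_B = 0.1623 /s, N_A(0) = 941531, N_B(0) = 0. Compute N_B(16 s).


N_B(t) = lambda_A * N_A0 / (lambda_B - lambda_A) * [exp(-lambda_A*t) - exp(-lambda_B*t)]
exp(-0.1895*16) = 0.04821910; exp(-0.1623*16) = 0.07451163
N_B = 0.1895 * 941531 / (0.1623 - 0.1895) * (0.04821910 - 0.07451163)
N_B = 172468

172468


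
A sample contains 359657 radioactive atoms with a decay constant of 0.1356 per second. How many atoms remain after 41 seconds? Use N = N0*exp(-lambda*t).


N = N0 * exp(-lambda * t)
N = 359657 * exp(-0.1356 * 41)
N = 1384.8

1384.8


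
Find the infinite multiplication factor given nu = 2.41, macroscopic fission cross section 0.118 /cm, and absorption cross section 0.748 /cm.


k_inf = nu * Sigma_f / Sigma_a
k_inf = 2.41 * 0.118 / 0.748
k_inf = 0.38019

0.38019


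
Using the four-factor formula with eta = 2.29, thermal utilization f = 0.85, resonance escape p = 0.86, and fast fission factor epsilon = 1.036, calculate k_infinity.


k_inf = eta * f * p * epsilon
k_inf = 2.29 * 0.85 * 0.86 * 1.036
k_inf = 1.7343

1.7343


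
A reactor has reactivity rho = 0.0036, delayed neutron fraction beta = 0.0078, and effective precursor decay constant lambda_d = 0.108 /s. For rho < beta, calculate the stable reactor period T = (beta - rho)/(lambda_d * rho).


T = (beta - rho) / (lambda_d * rho)
T = (0.0078 - 0.0036) / (0.108 * 0.0036)
T = 10.802 s

10.802


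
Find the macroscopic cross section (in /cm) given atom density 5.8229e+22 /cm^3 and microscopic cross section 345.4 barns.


Sigma = N * sigma_barns * 1e-24
Sigma = 5.8229e+22 * 345.4 * 1e-24
Sigma = 20.112 /cm

20.112


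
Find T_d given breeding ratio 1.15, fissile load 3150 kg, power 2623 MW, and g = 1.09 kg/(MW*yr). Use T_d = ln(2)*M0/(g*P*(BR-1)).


Breeding gain G = BR - 1 = 1.15 - 1 = 0.15
Fissile production rate = g * P * G = 1.09 * 2623 * 0.15 = 428.8605 kg/yr
T_d = ln(2) * M0 / (g * P * G)
T_d = ln(2) * 3150 / 428.8605 = 5.0912 yr

5.0912


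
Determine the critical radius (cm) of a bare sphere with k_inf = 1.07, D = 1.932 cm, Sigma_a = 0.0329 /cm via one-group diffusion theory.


L^2 = D / Sigma_a = 1.932 / 0.0329 = 58.72340 cm^2
B_m^2 = (k_inf - 1) / L^2 = (1.07 - 1) / 58.72340 = 0.001192029 /cm^2
For a bare sphere: B_g = pi/R, so R_c = pi / sqrt(B_m^2)
R_c = pi / sqrt(0.001192029) = 90.993 cm

90.993


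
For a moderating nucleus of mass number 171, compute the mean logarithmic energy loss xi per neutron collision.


xi = 1 + (A-1)^2/(2A) * ln((A-1)/(A+1))
xi = 1 + (171-1)^2/(2*171) * ln((171-1)/(171 +1))
xi = 0.011650

0.011650


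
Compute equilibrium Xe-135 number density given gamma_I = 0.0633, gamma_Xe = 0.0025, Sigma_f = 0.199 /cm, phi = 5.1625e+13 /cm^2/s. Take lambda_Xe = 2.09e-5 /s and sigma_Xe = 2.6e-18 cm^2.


Xe_eq = (gamma_I + gamma_Xe) * Sigma_f * phi / (lambda_Xe + sigma_Xe * phi)
Numerator = (0.0633 + 0.0025) * 0.199 * 5.1625e+13 = 6.759881e+11
Denominator = 2.09e-5 + 2.6e-18 * 5.1625e+13 = 1.551250e-04
Xe_eq = 6.759881e+11 / 1.551250e-04 = 4.3577e+15 /cm^3

4.3577e+15


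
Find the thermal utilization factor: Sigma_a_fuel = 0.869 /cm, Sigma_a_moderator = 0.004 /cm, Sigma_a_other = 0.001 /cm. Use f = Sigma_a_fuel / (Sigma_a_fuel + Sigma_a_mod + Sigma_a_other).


f = Sigma_a_fuel / (Sigma_a_fuel + Sigma_a_mod + Sigma_a_other)
f = 0.869 / (0.869 + 0.004 + 0.001)
f = 0.99428

0.99428


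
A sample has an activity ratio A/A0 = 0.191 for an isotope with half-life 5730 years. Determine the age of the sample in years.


lambda = ln(2) / t_half = ln(2) / 5730 = 1.209681e-04 /yr
t = -ln(A/A0) / lambda
t = -ln(0.191) / 1.209681e-04
t = 13685 yr

13685


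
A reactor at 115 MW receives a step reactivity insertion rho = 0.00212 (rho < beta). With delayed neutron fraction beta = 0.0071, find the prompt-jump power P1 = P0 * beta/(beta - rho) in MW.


P1/P0 = beta / (beta - rho)
P1/P0 = 0.0071 / (0.0071 - 0.00212) = 1.425703
P1 = 115 * 1.425703 = 163.96 MW

163.96


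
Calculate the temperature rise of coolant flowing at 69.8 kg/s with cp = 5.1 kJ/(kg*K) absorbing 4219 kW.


dT = Q / (m_dot * cp)
dT = 4219 / (69.8 * 5.1)
dT = 11.852 C

11.852


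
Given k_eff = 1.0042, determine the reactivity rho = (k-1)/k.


rho = (k_eff - 1) / k_eff
rho = (1.0042 - 1) / 1.0042
rho = 0.0041824

0.0041824


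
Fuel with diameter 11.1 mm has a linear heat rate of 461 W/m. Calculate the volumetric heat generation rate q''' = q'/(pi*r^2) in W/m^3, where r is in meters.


r = D / 2 / 1000 = 11.1 / 2 / 1000 = 0.00555 m
q''' = q' / (pi * r^2)
q''' = 461 / (pi * 0.00555^2)
q''' = 4.7639e+06 W/m^3

4.7639e+06


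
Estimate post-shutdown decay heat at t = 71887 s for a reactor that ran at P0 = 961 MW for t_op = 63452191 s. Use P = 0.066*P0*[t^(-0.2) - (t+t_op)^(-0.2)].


P/P0 = 0.066 * [t^(-0.2) - (t + t_op)^(-0.2)]
P/P0 = 0.066 * [71887^(-0.2) - (71887 + 63452191)^(-0.2)]
P/P0 = 0.066 * [0.1068243 - 0.02750504] = 0.005235071
P = 961 * 0.005235071 = 5.0309 MW

5.0309


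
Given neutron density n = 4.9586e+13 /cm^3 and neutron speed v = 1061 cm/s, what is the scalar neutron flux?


phi = n * v
phi = 4.9586e+13 * 1061
phi = 5.2611e+16 /cm^2/s

5.2611e+16


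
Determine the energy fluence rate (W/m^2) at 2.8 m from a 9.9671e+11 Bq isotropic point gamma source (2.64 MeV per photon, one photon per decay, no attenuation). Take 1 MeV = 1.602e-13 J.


psi = A * E * 1.602e-13 / (4*pi*r^2)
psi = 9.9671e+11 * 2.64 * 1.602e-13 / (4*pi*2.8^2)
psi = 0.0042787 W/m^2

0.0042787


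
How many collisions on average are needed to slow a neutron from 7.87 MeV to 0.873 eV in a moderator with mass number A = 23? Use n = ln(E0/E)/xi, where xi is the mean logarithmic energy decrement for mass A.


xi = 1 + (A-1)^2/(2A)*ln((A-1)/(A+1)) = 0.08448899 (for A = 23)
n = ln(E0/E) / xi
n = ln(7.87e6 / 0.873) / 0.08448899
n = ln(9.014891e+06) / 0.08448899 = 189.54

189.54


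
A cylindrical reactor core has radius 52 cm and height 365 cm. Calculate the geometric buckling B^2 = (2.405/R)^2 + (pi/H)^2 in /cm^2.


B^2 = (2.405/R)^2 + (pi/H)^2
B^2 = (2.405/52)^2 + (pi/365)^2
B^2 = 0.0022131 /cm^2

0.0022131


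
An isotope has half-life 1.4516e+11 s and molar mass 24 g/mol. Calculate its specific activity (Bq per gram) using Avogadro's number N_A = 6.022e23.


lambda = ln(2) / t_half = ln(2) / 1.4516e+11 = 4.775056e-12 /s
SA = lambda * N_A / M
SA = 4.775056e-12 * 6.022e23 / 24
SA = 1.1981e+11 Bq/g

1.1981e+11


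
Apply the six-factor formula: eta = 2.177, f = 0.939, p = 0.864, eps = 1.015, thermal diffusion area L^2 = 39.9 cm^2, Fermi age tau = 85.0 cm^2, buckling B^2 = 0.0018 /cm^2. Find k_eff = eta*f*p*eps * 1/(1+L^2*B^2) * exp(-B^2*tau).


k_inf = eta*f*p*eps = 2.177*0.939*0.864*1.015 = 1.792684
P_TNL = 1/(1 + L^2*B^2) = 1/(1 + 39.9*0.0018) = 0.9329925
P_FNL = exp(-B^2*tau) = exp(-0.0018*85.0) = 0.8581297
k_eff = k_inf * P_TNL * P_FNL = 1.792684 * 0.9329925 * 0.8581297
k_eff = 1.4353

1.4353


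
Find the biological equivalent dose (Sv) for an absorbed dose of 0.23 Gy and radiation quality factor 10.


H = D * Q
H = 0.23 * 10
H = 2.3000 Sv

2.3000


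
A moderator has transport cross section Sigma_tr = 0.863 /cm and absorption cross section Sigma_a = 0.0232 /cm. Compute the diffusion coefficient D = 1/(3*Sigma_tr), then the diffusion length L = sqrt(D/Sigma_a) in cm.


D = 1 / (3 * Sigma_tr) = 1 / (3 * 0.863) = 0.3862495 cm
L = sqrt(D / Sigma_a)
L = sqrt(0.3862495 / 0.0232)
L = 4.0803 cm

4.0803


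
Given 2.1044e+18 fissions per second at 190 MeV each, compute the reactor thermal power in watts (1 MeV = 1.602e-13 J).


P = fission_rate * E_MeV * 1.602e-13
P = 2.1044e+18 * 190 * 1.602e-13
P = 6.4054e+07 W

6.4054e+07


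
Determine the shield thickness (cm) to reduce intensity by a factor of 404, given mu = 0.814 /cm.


x = ln(factor) / mu
x = ln(404) / 0.814
x = 7.3727 cm

7.3727


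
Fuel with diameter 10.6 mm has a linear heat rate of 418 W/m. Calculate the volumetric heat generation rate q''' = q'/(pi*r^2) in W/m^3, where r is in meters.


r = D / 2 / 1000 = 10.6 / 2 / 1000 = 0.0053 m
q''' = q' / (pi * r^2)
q''' = 418 / (pi * 0.0053^2)
q''' = 4.7367e+06 W/m^3

4.7367e+06


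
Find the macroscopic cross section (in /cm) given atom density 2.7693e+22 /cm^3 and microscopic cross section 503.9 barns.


Sigma = N * sigma_barns * 1e-24
Sigma = 2.7693e+22 * 503.9 * 1e-24
Sigma = 13.955 /cm

13.955


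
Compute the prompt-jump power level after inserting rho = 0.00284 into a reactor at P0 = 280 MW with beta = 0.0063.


P1/P0 = beta / (beta - rho)
P1/P0 = 0.0063 / (0.0063 - 0.00284) = 1.820809
P1 = 280 * 1.820809 = 509.83 MW

509.83


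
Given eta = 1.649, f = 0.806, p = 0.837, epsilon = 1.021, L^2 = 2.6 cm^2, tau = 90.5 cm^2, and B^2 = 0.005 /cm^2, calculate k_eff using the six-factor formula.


k_inf = eta*f*p*eps = 1.649*0.806*0.837*1.021 = 1.135813
P_TNL = 1/(1 + L^2*B^2) = 1/(1 + 2.6*0.005) = 0.9871668
P_FNL = exp(-B^2*tau) = exp(-0.005*90.5) = 0.6360361
k_eff = k_inf * P_TNL * P_FNL = 1.135813 * 0.9871668 * 0.6360361
k_eff = 0.71315

0.71315


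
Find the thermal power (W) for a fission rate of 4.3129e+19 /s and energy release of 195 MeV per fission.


P = fission_rate * E_MeV * 1.602e-13
P = 4.3129e+19 * 195 * 1.602e-13
P = 1.3473e+09 W

1.3473e+09


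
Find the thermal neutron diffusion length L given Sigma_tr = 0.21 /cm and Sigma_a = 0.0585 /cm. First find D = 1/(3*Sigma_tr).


D = 1 / (3 * Sigma_tr) = 1 / (3 * 0.21) = 1.587302 cm
L = sqrt(D / Sigma_a)
L = sqrt(1.587302 / 0.0585)
L = 5.2090 cm

5.2090


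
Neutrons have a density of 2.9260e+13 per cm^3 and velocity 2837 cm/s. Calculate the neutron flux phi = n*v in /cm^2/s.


phi = n * v
phi = 2.9260e+13 * 2837
phi = 8.3011e+16 /cm^2/s

8.3011e+16


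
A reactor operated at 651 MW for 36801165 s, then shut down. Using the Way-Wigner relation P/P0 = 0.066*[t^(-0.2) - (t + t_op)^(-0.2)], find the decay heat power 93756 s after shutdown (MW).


P/P0 = 0.066 * [t^(-0.2) - (t + t_op)^(-0.2)]
P/P0 = 0.066 * [93756^(-0.2) - (93756 + 36801165)^(-0.2)]
P/P0 = 0.066 * [0.1012978 - 0.03066244] = 0.004661934
P = 651 * 0.004661934 = 3.0349 MW

3.0349


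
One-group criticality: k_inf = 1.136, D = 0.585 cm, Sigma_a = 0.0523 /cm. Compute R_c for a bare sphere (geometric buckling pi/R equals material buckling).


L^2 = D / Sigma_a = 0.585 / 0.0523 = 11.18547 cm^2
B_m^2 = (k_inf - 1) / L^2 = (1.136 - 1) / 11.18547 = 0.01215863 /cm^2
For a bare sphere: B_g = pi/R, so R_c = pi / sqrt(B_m^2)
R_c = pi / sqrt(0.01215863) = 28.491 cm

28.491


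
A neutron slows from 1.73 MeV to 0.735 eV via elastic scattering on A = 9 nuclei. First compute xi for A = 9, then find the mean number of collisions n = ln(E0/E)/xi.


xi = 1 + (A-1)^2/(2A)*ln((A-1)/(A+1)) = 0.2066007 (for A = 9)
n = ln(E0/E) / xi
n = ln(1.73e6 / 0.735) / 0.2066007
n = ln(2.353741e+06) / 0.2066007 = 71.014

71.014


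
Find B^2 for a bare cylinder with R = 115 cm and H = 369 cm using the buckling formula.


B^2 = (2.405/R)^2 + (pi/H)^2
B^2 = (2.405/115)^2 + (pi/369)^2
B^2 = 5.0984e-04 /cm^2

5.0984e-04


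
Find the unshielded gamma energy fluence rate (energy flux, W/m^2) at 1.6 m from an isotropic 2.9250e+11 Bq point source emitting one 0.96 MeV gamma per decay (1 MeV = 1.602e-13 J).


psi = A * E * 1.602e-13 / (4*pi*r^2)
psi = 2.9250e+11 * 0.96 * 1.602e-13 / (4*pi*1.6^2)
psi = 0.0013983 W/m^2

0.0013983


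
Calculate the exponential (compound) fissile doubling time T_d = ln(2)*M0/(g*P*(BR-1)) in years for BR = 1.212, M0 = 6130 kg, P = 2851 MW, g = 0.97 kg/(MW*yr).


Breeding gain G = BR - 1 = 1.212 - 1 = 0.212
Fissile production rate = g * P * G = 0.97 * 2851 * 0.212 = 586.27964 kg/yr
T_d = ln(2) * M0 / (g * P * G)
T_d = ln(2) * 6130 / 586.27964 = 7.2474 yr

7.2474


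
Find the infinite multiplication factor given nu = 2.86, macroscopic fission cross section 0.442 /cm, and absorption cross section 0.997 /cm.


k_inf = nu * Sigma_f / Sigma_a
k_inf = 2.86 * 0.442 / 0.997
k_inf = 1.2679

1.2679


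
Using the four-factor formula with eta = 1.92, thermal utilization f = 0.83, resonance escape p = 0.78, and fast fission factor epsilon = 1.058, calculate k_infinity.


k_inf = eta * f * p * epsilon
k_inf = 1.92 * 0.83 * 0.78 * 1.058
k_inf = 1.3151

1.3151


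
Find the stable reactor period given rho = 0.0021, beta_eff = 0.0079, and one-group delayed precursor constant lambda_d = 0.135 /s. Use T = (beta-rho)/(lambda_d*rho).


T = (beta - rho) / (lambda_d * rho)
T = (0.0079 - 0.0021) / (0.135 * 0.0021)
T = 20.459 s

20.459


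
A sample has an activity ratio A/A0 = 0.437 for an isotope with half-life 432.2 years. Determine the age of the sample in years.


lambda = ln(2) / t_half = ln(2) / 432.2 = 0.001603765 /yr
t = -ln(A/A0) / lambda
t = -ln(0.437) / 0.001603765
t = 516.17 yr

516.17


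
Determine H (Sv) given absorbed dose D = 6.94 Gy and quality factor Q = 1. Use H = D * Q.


H = D * Q
H = 6.94 * 1
H = 6.9400 Sv

6.9400


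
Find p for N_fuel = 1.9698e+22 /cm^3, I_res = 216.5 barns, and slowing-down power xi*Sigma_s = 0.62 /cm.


p = exp(-N * I * 1e-24 / (xi*Sigma_s))
p = exp(-1.9698e+22 * 216.5 * 1e-24 / 0.62)
p = 0.0010298

0.0010298


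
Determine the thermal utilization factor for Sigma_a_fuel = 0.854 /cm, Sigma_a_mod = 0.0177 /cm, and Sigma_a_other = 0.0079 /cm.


f = Sigma_a_fuel / (Sigma_a_fuel + Sigma_a_mod + Sigma_a_other)
f = 0.854 / (0.854 + 0.0177 + 0.0079)
f = 0.97090

0.97090


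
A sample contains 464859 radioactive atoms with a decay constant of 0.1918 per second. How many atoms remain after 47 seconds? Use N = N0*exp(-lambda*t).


N = N0 * exp(-lambda * t)
N = 464859 * exp(-0.1918 * 47)
N = 56.537

56.537


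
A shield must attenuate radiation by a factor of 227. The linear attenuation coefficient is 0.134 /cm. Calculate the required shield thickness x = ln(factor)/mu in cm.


x = ln(factor) / mu
x = ln(227) / 0.134
x = 40.485 cm

40.485


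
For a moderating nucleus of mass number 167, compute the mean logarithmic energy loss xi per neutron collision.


xi = 1 + (A-1)^2/(2A) * ln((A-1)/(A+1))
xi = 1 + (167-1)^2/(2*167) * ln((167-1)/(167 +1))
xi = 0.011928

0.011928


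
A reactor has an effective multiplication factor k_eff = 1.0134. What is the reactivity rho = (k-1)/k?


rho = (k_eff - 1) / k_eff
rho = (1.0134 - 1) / 1.0134
rho = 0.013223

0.013223


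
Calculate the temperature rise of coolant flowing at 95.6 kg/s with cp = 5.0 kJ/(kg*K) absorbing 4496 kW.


dT = Q / (m_dot * cp)
dT = 4496 / (95.6 * 5.0)
dT = 9.4059 C

9.4059


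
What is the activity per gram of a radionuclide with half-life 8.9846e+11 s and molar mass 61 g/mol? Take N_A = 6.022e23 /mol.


lambda = ln(2) / t_half = ln(2) / 8.9846e+11 = 7.714836e-13 /s
SA = lambda * N_A / M
SA = 7.714836e-13 * 6.022e23 / 61
SA = 7.6162e+09 Bq/g

7.6162e+09


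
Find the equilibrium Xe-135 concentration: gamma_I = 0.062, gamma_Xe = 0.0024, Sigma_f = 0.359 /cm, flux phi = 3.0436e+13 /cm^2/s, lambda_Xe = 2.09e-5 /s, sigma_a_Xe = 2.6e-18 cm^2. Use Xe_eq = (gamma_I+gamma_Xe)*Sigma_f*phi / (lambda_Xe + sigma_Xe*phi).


Xe_eq = (gamma_I + gamma_Xe) * Sigma_f * phi / (lambda_Xe + sigma_Xe * phi)
Numerator = (0.062 + 0.0024) * 0.359 * 3.0436e+13 = 7.036681e+11
Denominator = 2.09e-5 + 2.6e-18 * 3.0436e+13 = 1.000336e-04
Xe_eq = 7.036681e+11 / 1.000336e-04 = 7.0343e+15 /cm^3

7.0343e+15


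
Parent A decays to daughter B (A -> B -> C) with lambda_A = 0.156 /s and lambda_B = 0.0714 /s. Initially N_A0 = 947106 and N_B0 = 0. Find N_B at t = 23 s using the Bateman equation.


N_B(t) = lambda_A * N_A0 / (lambda_B - lambda_A) * [exp(-lambda_A*t) - exp(-lambda_B*t)]
exp(-0.156*23) = 0.02765358; exp(-0.0714*23) = 0.1935538
N_B = 0.156 * 947106 / (0.0714 - 0.156) * (0.02765358 - 0.1935538)
N_B = 289734

289734


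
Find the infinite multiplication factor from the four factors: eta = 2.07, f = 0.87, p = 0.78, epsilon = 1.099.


k_inf = eta * f * p * epsilon
k_inf = 2.07 * 0.87 * 0.78 * 1.099
k_inf = 1.5438

1.5438


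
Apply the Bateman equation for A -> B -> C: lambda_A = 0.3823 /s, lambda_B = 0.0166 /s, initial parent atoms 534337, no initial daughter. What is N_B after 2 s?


N_B(t) = lambda_A * N_A0 / (lambda_B - lambda_A) * [exp(-lambda_A*t) - exp(-lambda_B*t)]
exp(-0.3823*2) = 0.4655201; exp(-0.0166*2) = 0.9673451
N_B = 0.3823 * 534337 / (0.0166 - 0.3823) * (0.4655201 - 0.9673451)
N_B = 280315

280315


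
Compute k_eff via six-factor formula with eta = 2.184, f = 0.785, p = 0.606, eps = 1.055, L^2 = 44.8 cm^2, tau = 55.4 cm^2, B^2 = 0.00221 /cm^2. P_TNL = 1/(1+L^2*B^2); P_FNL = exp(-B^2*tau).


k_inf = eta*f*p*eps = 2.184*0.785*0.606*1.055 = 1.096093
P_TNL = 1/(1 + L^2*B^2) = 1/(1 + 44.8*0.00221) = 0.9099115
P_FNL = exp(-B^2*tau) = exp(-0.00221*55.4) = 0.8847643
k_eff = k_inf * P_TNL * P_FNL = 1.096093 * 0.9099115 * 0.8847643
k_eff = 0.88242

0.88242


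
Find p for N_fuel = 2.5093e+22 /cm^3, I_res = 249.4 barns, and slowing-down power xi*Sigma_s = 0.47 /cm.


p = exp(-N * I * 1e-24 / (xi*Sigma_s))
p = exp(-2.5093e+22 * 249.4 * 1e-24 / 0.47)
p = 1.6491e-06

1.6491e-06


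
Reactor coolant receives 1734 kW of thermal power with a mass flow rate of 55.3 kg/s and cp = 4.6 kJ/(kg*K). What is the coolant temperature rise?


dT = Q / (m_dot * cp)
dT = 1734 / (55.3 * 4.6)
dT = 6.8166 C

6.8166


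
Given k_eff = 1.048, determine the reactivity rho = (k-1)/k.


rho = (k_eff - 1) / k_eff
rho = (1.048 - 1) / 1.048
rho = 0.045802

0.045802


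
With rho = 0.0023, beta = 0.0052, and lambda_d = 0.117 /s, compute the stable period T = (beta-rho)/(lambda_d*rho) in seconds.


T = (beta - rho) / (lambda_d * rho)
T = (0.0052 - 0.0023) / (0.117 * 0.0023)
T = 10.777 s

10.777


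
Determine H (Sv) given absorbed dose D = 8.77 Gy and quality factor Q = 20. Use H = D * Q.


H = D * Q
H = 8.77 * 20
H = 175.40 Sv

175.40


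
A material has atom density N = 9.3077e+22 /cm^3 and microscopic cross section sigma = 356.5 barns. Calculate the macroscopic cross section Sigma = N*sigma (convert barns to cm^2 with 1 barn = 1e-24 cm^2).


Sigma = N * sigma_barns * 1e-24
Sigma = 9.3077e+22 * 356.5 * 1e-24
Sigma = 33.182 /cm

33.182


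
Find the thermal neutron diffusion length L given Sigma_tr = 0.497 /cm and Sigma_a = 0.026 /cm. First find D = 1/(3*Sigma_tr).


D = 1 / (3 * Sigma_tr) = 1 / (3 * 0.497) = 0.6706908 cm
L = sqrt(D / Sigma_a)
L = sqrt(0.6706908 / 0.026)
L = 5.0790 cm

5.0790


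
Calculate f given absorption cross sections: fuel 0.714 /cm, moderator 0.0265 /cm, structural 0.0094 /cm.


f = Sigma_a_fuel / (Sigma_a_fuel + Sigma_a_mod + Sigma_a_other)
f = 0.714 / (0.714 + 0.0265 + 0.0094)
f = 0.95213

0.95213


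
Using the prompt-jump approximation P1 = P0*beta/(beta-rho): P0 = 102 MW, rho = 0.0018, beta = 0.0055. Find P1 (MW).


P1/P0 = beta / (beta - rho)
P1/P0 = 0.0055 / (0.0055 - 0.0018) = 1.486486
P1 = 102 * 1.486486 = 151.62 MW

151.62


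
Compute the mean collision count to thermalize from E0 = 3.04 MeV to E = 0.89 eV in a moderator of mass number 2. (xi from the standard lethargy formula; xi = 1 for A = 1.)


xi = 1 + (A-1)^2/(2A)*ln((A-1)/(A+1)) = 0.7253469 (for A = 2)
n = ln(E0/E) / xi
n = ln(3.04e6 / 0.89) / 0.7253469
n = ln(3.415730e+06) / 0.7253469 = 20.740

20.740


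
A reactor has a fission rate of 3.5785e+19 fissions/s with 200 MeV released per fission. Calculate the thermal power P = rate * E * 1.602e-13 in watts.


P = fission_rate * E_MeV * 1.602e-13
P = 3.5785e+19 * 200 * 1.602e-13
P = 1.1466e+09 W

1.1466e+09


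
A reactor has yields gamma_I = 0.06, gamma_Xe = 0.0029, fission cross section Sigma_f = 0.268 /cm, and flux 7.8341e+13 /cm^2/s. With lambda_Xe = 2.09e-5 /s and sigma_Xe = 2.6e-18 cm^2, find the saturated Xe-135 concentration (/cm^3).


Xe_eq = (gamma_I + gamma_Xe) * Sigma_f * phi / (lambda_Xe + sigma_Xe * phi)
Numerator = (0.06 + 0.0029) * 0.268 * 7.8341e+13 = 1.320610e+12
Denominator = 2.09e-5 + 2.6e-18 * 7.8341e+13 = 2.245866e-04
Xe_eq = 1.320610e+12 / 2.245866e-04 = 5.8802e+15 /cm^3

5.8802e+15


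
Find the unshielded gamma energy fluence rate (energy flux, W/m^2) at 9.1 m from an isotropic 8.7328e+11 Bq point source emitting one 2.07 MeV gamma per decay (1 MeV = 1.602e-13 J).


psi = A * E * 1.602e-13 / (4*pi*r^2)
psi = 8.7328e+11 * 2.07 * 1.602e-13 / (4*pi*9.1^2)
psi = 2.7829e-04 W/m^2

2.7829e-04


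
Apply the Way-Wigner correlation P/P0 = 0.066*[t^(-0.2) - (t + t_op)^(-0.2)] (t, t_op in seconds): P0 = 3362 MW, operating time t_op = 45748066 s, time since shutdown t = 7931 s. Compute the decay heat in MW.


P/P0 = 0.066 * [t^(-0.2) - (t + t_op)^(-0.2)]
P/P0 = 0.066 * [7931^(-0.2) - (7931 + 45748066)^(-0.2)]
P/P0 = 0.066 * [0.1660101 - 0.02937044] = 0.009018218
P = 3362 * 0.009018218 = 30.319 MW

30.319


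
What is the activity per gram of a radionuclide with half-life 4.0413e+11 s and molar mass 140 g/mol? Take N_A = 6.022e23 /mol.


lambda = ln(2) / t_half = ln(2) / 4.0413e+11 = 1.715159e-12 /s
SA = lambda * N_A / M
SA = 1.715159e-12 * 6.022e23 / 140
SA = 7.3776e+09 Bq/g

7.3776e+09


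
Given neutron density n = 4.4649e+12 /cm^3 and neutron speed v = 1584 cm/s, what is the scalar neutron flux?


phi = n * v
phi = 4.4649e+12 * 1584
phi = 7.0724e+15 /cm^2/s

7.0724e+15


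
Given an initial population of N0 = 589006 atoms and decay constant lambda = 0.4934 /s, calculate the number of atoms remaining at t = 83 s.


N = N0 * exp(-lambda * t)
N = 589006 * exp(-0.4934 * 83)
N = 9.6562e-13

9.6562e-13


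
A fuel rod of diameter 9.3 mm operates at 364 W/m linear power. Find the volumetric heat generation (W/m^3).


r = D / 2 / 1000 = 9.3 / 2 / 1000 = 0.00465 m
q''' = q' / (pi * r^2)
q''' = 364 / (pi * 0.00465^2)
q''' = 5.3585e+06 W/m^3

5.3585e+06


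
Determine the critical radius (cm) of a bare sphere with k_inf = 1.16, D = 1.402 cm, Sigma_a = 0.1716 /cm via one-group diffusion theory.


L^2 = D / Sigma_a = 1.402 / 0.1716 = 8.170163 cm^2
B_m^2 = (k_inf - 1) / L^2 = (1.16 - 1) / 8.170163 = 0.01958345 /cm^2
For a bare sphere: B_g = pi/R, so R_c = pi / sqrt(B_m^2)
R_c = pi / sqrt(0.01958345) = 22.449 cm

22.449


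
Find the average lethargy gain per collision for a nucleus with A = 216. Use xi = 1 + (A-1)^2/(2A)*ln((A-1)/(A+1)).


xi = 1 + (A-1)^2/(2A) * ln((A-1)/(A+1))
xi = 1 + (216-1)^2/(2*216) * ln((216-1)/(216 +1))
xi = 0.0092307

0.0092307
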